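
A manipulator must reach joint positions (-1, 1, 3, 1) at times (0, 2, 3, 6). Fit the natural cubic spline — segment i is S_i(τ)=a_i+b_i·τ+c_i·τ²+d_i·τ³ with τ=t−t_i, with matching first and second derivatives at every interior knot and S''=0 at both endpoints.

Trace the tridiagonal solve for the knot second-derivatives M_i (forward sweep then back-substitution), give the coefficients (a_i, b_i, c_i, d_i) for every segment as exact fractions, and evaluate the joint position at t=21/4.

  seg 0: a=-1 b=77/141 c=0 d=16/141
  seg 1: a=1 b=269/141 c=32/47 d=-83/141
  seg 2: a=3 b=212/141 c=-51/47 d=17/141
S(21/4) = 6807/3008

Δ: Δ0=1, Δ1=2, Δ2=-2/3
row 1: diag=6, rhs=6; c'=1/6, d'=1
row 2: denom=8−1·1/6=47/6; d'=(-16−1·1)/(47/6)=-102/47
back: M2=-102/47
back: M1=1−1/6·-102/47=64/47
M: M0=0, M1=64/47, M2=-102/47, M3=0
seg 0: a=-1, c=M0/2=0, d=(M1−M0)/(6·2)=16/141, b=Δ0−h0·(2M0+M1)/6=77/141
seg 1: a=1, c=M1/2=32/47, d=(M2−M1)/(6·1)=-83/141, b=Δ1−h1·(2M1+M2)/6=269/141
seg 2: a=3, c=M2/2=-51/47, d=(M3−M2)/(6·3)=17/141, b=Δ2−h2·(2M2+M3)/6=212/141
t_q=21/4 → seg 2, τ=9/4; S=3+212/141·τ+-51/47·τ²+17/141·τ³=6807/3008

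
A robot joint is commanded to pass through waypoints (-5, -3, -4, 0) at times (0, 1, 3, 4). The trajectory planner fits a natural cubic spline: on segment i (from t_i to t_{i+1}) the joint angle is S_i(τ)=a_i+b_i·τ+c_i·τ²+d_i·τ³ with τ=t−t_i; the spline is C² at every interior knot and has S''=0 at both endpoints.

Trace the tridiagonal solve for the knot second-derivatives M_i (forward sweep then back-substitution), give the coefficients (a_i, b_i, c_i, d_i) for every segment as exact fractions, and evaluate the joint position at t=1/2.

Δ: Δ0=2, Δ1=-1/2, Δ2=4
row 1: diag=6, rhs=-15; c'=1/3, d'=-5/2
row 2: denom=6−2·1/3=16/3; d'=(27−2·-5/2)/(16/3)=6
back: M2=6
back: M1=-5/2−1/3·6=-9/2
M: M0=0, M1=-9/2, M2=6, M3=0
seg 0: a=-5, c=M0/2=0, d=(M1−M0)/(6·1)=-3/4, b=Δ0−h0·(2M0+M1)/6=11/4
seg 1: a=-3, c=M1/2=-9/4, d=(M2−M1)/(6·2)=7/8, b=Δ1−h1·(2M1+M2)/6=1/2
seg 2: a=-4, c=M2/2=3, d=(M3−M2)/(6·1)=-1, b=Δ2−h2·(2M2+M3)/6=2
t_q=1/2 → seg 0, τ=1/2; S=-5+11/4·τ+0·τ²+-3/4·τ³=-119/32

  seg 0: a=-5 b=11/4 c=0 d=-3/4
  seg 1: a=-3 b=1/2 c=-9/4 d=7/8
  seg 2: a=-4 b=2 c=3 d=-1
S(1/2) = -119/32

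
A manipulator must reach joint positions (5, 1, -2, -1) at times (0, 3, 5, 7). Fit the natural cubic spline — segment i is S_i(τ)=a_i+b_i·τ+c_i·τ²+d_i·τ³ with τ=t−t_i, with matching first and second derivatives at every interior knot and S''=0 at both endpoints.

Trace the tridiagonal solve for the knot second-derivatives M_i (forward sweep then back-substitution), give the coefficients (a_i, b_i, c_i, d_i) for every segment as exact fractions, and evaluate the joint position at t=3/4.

Δ: Δ0=-4/3, Δ1=-3/2, Δ2=1/2
row 1: diag=10, rhs=-1; c'=1/5, d'=-1/10
row 2: denom=8−2·1/5=38/5; d'=(12−2·-1/10)/(38/5)=61/38
back: M2=61/38
back: M1=-1/10−1/5·61/38=-8/19
M: M0=0, M1=-8/19, M2=61/38, M3=0
seg 0: a=5, c=M0/2=0, d=(M1−M0)/(6·3)=-4/171, b=Δ0−h0·(2M0+M1)/6=-64/57
seg 1: a=1, c=M1/2=-4/19, d=(M2−M1)/(6·2)=77/456, b=Δ1−h1·(2M1+M2)/6=-100/57
seg 2: a=-2, c=M2/2=61/76, d=(M3−M2)/(6·2)=-61/456, b=Δ2−h2·(2M2+M3)/6=-65/114
t_q=3/4 → seg 0, τ=3/4; S=5+-64/57·τ+0·τ²+-4/171·τ³=1261/304

  seg 0: a=5 b=-64/57 c=0 d=-4/171
  seg 1: a=1 b=-100/57 c=-4/19 d=77/456
  seg 2: a=-2 b=-65/114 c=61/76 d=-61/456
S(3/4) = 1261/304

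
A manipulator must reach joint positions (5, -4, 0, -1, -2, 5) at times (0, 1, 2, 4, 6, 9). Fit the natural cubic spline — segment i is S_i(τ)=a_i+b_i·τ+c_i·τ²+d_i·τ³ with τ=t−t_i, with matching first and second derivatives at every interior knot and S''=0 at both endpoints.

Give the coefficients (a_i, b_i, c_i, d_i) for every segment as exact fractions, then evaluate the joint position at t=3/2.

Δ: Δ0=-9, Δ1=4, Δ2=-1/2, Δ3=-1/2, Δ4=7/3
row 1: diag=4, rhs=78; c'=1/4, d'=39/2
row 2: denom=6−1·1/4=23/4; d'=(-27−1·39/2)/(23/4)=-186/23
row 3: denom=8−2·8/23=168/23; d'=(0−2·-186/23)/(168/23)=31/14
row 4: denom=10−2·23/84=397/42; d'=(17−2·31/14)/(397/42)=528/397
back: M4=528/397
back: M3=31/14−23/84·528/397=1469/794
back: M2=-186/23−8/23·1469/794=-3466/397
back: M1=39/2−1/4·-3466/397=8608/397
M: M0=0, M1=8608/397, M2=-3466/397, M3=1469/794, M4=528/397, M5=0
seg 0: a=5, c=M0/2=0, d=(M1−M0)/(6·1)=4304/1191, b=Δ0−h0·(2M0+M1)/6=-15023/1191
seg 1: a=-4, c=M1/2=4304/397, d=(M2−M1)/(6·1)=-6037/1191, b=Δ1−h1·(2M1+M2)/6=-2111/1191
seg 2: a=0, c=M2/2=-1733/397, d=(M3−M2)/(6·2)=8401/9528, b=Δ2−h2·(2M2+M3)/6=5602/1191
seg 3: a=-1, c=M3/2=1469/1588, d=(M4−M3)/(6·2)=-413/9528, b=Δ3−h3·(2M3+M4)/6=-5185/2382
seg 4: a=-2, c=M4/2=264/397, d=(M5−M4)/(6·3)=-88/1191, b=Δ4−h4·(2M4+M5)/6=1195/1191
t_q=3/2 → seg 1, τ=1/2; S=-4+-2111/1191·τ+4304/397·τ²+-6037/1191·τ³=-8923/3176

  seg 0: a=5 b=-15023/1191 c=0 d=4304/1191
  seg 1: a=-4 b=-2111/1191 c=4304/397 d=-6037/1191
  seg 2: a=0 b=5602/1191 c=-1733/397 d=8401/9528
  seg 3: a=-1 b=-5185/2382 c=1469/1588 d=-413/9528
  seg 4: a=-2 b=1195/1191 c=264/397 d=-88/1191
S(3/2) = -8923/3176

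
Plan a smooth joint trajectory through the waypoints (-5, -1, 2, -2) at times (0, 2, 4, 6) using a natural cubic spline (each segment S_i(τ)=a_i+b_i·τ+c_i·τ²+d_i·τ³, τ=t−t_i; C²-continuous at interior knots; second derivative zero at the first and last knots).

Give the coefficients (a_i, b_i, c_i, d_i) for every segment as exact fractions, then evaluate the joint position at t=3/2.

Δ: Δ0=2, Δ1=3/2, Δ2=-2
row 1: diag=8, rhs=-3; c'=1/4, d'=-3/8
row 2: denom=8−2·1/4=15/2; d'=(-21−2·-3/8)/(15/2)=-27/10
back: M2=-27/10
back: M1=-3/8−1/4·-27/10=3/10
M: M0=0, M1=3/10, M2=-27/10, M3=0
seg 0: a=-5, c=M0/2=0, d=(M1−M0)/(6·2)=1/40, b=Δ0−h0·(2M0+M1)/6=19/10
seg 1: a=-1, c=M1/2=3/20, d=(M2−M1)/(6·2)=-1/4, b=Δ1−h1·(2M1+M2)/6=11/5
seg 2: a=2, c=M2/2=-27/20, d=(M3−M2)/(6·2)=9/40, b=Δ2−h2·(2M2+M3)/6=-1/5
t_q=3/2 → seg 0, τ=3/2; S=-5+19/10·τ+0·τ²+1/40·τ³=-661/320

  seg 0: a=-5 b=19/10 c=0 d=1/40
  seg 1: a=-1 b=11/5 c=3/20 d=-1/4
  seg 2: a=2 b=-1/5 c=-27/20 d=9/40
S(3/2) = -661/320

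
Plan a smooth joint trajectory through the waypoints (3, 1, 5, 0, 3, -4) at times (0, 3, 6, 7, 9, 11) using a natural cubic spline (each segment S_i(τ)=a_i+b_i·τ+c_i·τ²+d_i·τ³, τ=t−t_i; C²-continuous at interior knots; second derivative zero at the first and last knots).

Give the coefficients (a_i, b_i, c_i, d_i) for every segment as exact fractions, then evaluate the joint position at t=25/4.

Δ: Δ0=-2/3, Δ1=4/3, Δ2=-5, Δ3=3/2, Δ4=-7/2
row 1: diag=12, rhs=12; c'=1/4, d'=1
row 2: denom=8−3·1/4=29/4; d'=(-38−3·1)/(29/4)=-164/29
row 3: denom=6−1·4/29=170/29; d'=(39−1·-164/29)/(170/29)=259/34
row 4: denom=8−2·29/85=622/85; d'=(-30−2·259/34)/(622/85)=-3845/622
back: M4=-3845/622
back: M3=259/34−29/85·-3845/622=3025/311
back: M2=-164/29−4/29·3025/311=-2176/311
back: M1=1−1/4·-2176/311=855/311
M: M0=0, M1=855/311, M2=-2176/311, M3=3025/311, M4=-3845/622, M5=0
seg 0: a=3, c=M0/2=0, d=(M1−M0)/(6·3)=95/622, b=Δ0−h0·(2M0+M1)/6=-3809/1866
seg 1: a=1, c=M1/2=855/622, d=(M2−M1)/(6·3)=-3031/5598, b=Δ1−h1·(2M1+M2)/6=1943/933
seg 2: a=5, c=M2/2=-1088/311, d=(M3−M2)/(6·1)=5201/1866, b=Δ2−h2·(2M2+M3)/6=-8003/1866
seg 3: a=0, c=M3/2=3025/622, d=(M4−M3)/(6·2)=-9895/7464, b=Δ3−h3·(2M3+M4)/6=-2728/933
seg 4: a=3, c=M4/2=-3845/1244, d=(M5−M4)/(6·2)=3845/7464, b=Δ4−h4·(2M4+M5)/6=1159/1866
t_q=25/4 → seg 2, τ=1/4; S=5+-8003/1866·τ+-1088/311·τ²+5201/1866·τ³=149387/39808

  seg 0: a=3 b=-3809/1866 c=0 d=95/622
  seg 1: a=1 b=1943/933 c=855/622 d=-3031/5598
  seg 2: a=5 b=-8003/1866 c=-1088/311 d=5201/1866
  seg 3: a=0 b=-2728/933 c=3025/622 d=-9895/7464
  seg 4: a=3 b=1159/1866 c=-3845/1244 d=3845/7464
S(25/4) = 149387/39808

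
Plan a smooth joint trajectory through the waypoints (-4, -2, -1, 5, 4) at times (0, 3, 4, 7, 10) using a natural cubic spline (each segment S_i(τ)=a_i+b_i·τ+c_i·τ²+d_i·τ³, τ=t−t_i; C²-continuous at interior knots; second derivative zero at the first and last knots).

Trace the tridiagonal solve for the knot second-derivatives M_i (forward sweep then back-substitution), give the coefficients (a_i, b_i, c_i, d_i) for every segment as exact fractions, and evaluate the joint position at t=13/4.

  seg 0: a=-4 b=71/114 c=0 d=5/1026
  seg 1: a=-2 b=43/57 c=5/114 d=23/114
  seg 2: a=-1 b=55/38 c=37/57 d=-53/342
  seg 3: a=5 b=22/19 c=-85/114 d=85/1026
S(13/4) = -4391/2432

Δ: Δ0=2/3, Δ1=1, Δ2=2, Δ3=-1/3
row 1: diag=8, rhs=2; c'=1/8, d'=1/4
row 2: denom=8−1·1/8=63/8; d'=(6−1·1/4)/(63/8)=46/63
row 3: denom=12−3·8/21=76/7; d'=(-14−3·46/63)/(76/7)=-85/57
back: M3=-85/57
back: M2=46/63−8/21·-85/57=74/57
back: M1=1/4−1/8·74/57=5/57
M: M0=0, M1=5/57, M2=74/57, M3=-85/57, M4=0
seg 0: a=-4, c=M0/2=0, d=(M1−M0)/(6·3)=5/1026, b=Δ0−h0·(2M0+M1)/6=71/114
seg 1: a=-2, c=M1/2=5/114, d=(M2−M1)/(6·1)=23/114, b=Δ1−h1·(2M1+M2)/6=43/57
seg 2: a=-1, c=M2/2=37/57, d=(M3−M2)/(6·3)=-53/342, b=Δ2−h2·(2M2+M3)/6=55/38
seg 3: a=5, c=M3/2=-85/114, d=(M4−M3)/(6·3)=85/1026, b=Δ3−h3·(2M3+M4)/6=22/19
t_q=13/4 → seg 1, τ=1/4; S=-2+43/57·τ+5/114·τ²+23/114·τ³=-4391/2432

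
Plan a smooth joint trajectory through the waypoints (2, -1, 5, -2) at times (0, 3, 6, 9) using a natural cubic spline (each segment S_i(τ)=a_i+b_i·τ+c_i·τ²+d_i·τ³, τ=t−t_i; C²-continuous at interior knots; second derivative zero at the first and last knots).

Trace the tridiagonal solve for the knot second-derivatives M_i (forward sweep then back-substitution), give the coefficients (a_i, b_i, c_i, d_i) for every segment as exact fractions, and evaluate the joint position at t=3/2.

Δ: Δ0=-1, Δ1=2, Δ2=-7/3
row 1: diag=12, rhs=18; c'=1/4, d'=3/2
row 2: denom=12−3·1/4=45/4; d'=(-26−3·3/2)/(45/4)=-122/45
back: M2=-122/45
back: M1=3/2−1/4·-122/45=98/45
M: M0=0, M1=98/45, M2=-122/45, M3=0
seg 0: a=2, c=M0/2=0, d=(M1−M0)/(6·3)=49/405, b=Δ0−h0·(2M0+M1)/6=-94/45
seg 1: a=-1, c=M1/2=49/45, d=(M2−M1)/(6·3)=-22/81, b=Δ1−h1·(2M1+M2)/6=53/45
seg 2: a=5, c=M2/2=-61/45, d=(M3−M2)/(6·3)=61/405, b=Δ2−h2·(2M2+M3)/6=17/45
t_q=3/2 → seg 0, τ=3/2; S=2+-94/45·τ+0·τ²+49/405·τ³=-29/40

  seg 0: a=2 b=-94/45 c=0 d=49/405
  seg 1: a=-1 b=53/45 c=49/45 d=-22/81
  seg 2: a=5 b=17/45 c=-61/45 d=61/405
S(3/2) = -29/40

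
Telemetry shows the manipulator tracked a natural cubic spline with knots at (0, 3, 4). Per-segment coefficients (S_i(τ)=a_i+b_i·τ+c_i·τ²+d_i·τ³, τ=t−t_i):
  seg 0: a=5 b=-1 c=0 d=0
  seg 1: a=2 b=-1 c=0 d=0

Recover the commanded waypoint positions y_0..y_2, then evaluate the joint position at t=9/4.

y_0 = S_0(0) = a_0 = 5
y_1 = S_1(0) = a_1 = 2
y_2 = S_1(1) = 1
t_q=9/4 is in segment 0 (τ=9/4); S_0(τ)=11/4

y_0=5 y_1=2 y_2=1
S(9/4) = 11/4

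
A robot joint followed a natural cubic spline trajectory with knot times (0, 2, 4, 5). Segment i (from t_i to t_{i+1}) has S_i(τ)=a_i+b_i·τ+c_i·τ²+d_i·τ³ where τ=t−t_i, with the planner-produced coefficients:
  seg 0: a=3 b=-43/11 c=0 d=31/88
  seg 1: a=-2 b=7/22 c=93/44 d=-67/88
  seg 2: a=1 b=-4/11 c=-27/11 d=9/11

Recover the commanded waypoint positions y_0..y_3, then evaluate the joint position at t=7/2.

y_0 = S_0(0) = a_0 = 3
y_1 = S_1(0) = a_1 = -2
y_2 = S_2(0) = a_2 = 1
y_3 = S_2(1) = -1
t_q=7/2 is in segment 1 (τ=3/2); S_1(τ)=467/704

y_0=3 y_1=-2 y_2=1 y_3=-1
S(7/2) = 467/704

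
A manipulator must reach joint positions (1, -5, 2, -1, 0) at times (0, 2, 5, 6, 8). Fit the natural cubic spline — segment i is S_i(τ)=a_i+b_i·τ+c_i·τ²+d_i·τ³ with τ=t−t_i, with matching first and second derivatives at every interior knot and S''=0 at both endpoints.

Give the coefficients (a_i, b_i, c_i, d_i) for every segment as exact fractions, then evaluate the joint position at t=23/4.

Δ: Δ0=-3, Δ1=7/3, Δ2=-3, Δ3=1/2
row 1: diag=10, rhs=32; c'=3/10, d'=16/5
row 2: denom=8−3·3/10=71/10; d'=(-32−3·16/5)/(71/10)=-416/71
row 3: denom=6−1·10/71=416/71; d'=(21−1·-416/71)/(416/71)=1907/416
back: M3=1907/416
back: M2=-416/71−10/71·1907/416=-1353/208
back: M1=16/5−3/10·-1353/208=2143/416
M: M0=0, M1=2143/416, M2=-1353/208, M3=1907/416, M4=0
seg 0: a=1, c=M0/2=0, d=(M1−M0)/(6·2)=2143/4992, b=Δ0−h0·(2M0+M1)/6=-5887/1248
seg 1: a=-5, c=M1/2=2143/832, d=(M2−M1)/(6·3)=-373/576, b=Δ1−h1·(2M1+M2)/6=271/624
seg 2: a=2, c=M2/2=-1353/416, d=(M3−M2)/(6·1)=4613/2496, b=Δ2−h2·(2M2+M3)/6=-3983/2496
seg 3: a=-1, c=M3/2=1907/832, d=(M4−M3)/(6·2)=-1907/4992, b=Δ3−h3·(2M3+M4)/6=-1595/624
t_q=23/4 → seg 2, τ=3/4; S=2+-3983/2496·τ+-1353/416·τ²+4613/2496·τ³=-13131/53248

  seg 0: a=1 b=-5887/1248 c=0 d=2143/4992
  seg 1: a=-5 b=271/624 c=2143/832 d=-373/576
  seg 2: a=2 b=-3983/2496 c=-1353/416 d=4613/2496
  seg 3: a=-1 b=-1595/624 c=1907/832 d=-1907/4992
S(23/4) = -13131/53248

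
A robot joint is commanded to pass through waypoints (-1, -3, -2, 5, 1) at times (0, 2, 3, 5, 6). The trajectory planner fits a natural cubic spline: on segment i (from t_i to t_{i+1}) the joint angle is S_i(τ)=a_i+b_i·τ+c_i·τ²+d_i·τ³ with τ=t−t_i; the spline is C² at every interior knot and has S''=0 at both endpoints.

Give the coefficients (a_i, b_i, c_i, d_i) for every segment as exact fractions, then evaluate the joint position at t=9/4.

  seg 0: a=-1 b=-127/93 c=0 d=17/186
  seg 1: a=-3 b=-25/93 c=17/31 d=67/93
  seg 2: a=-2 b=278/93 c=84/31 d=-913/744
  seg 3: a=5 b=-167/186 c=-577/124 d=577/372
S(9/4) = -5995/1984

Δ: Δ0=-1, Δ1=1, Δ2=7/2, Δ3=-4
row 1: diag=6, rhs=12; c'=1/6, d'=2
row 2: denom=6−1·1/6=35/6; d'=(15−1·2)/(35/6)=78/35
row 3: denom=6−2·12/35=186/35; d'=(-45−2·78/35)/(186/35)=-577/62
back: M3=-577/62
back: M2=78/35−12/35·-577/62=168/31
back: M1=2−1/6·168/31=34/31
M: M0=0, M1=34/31, M2=168/31, M3=-577/62, M4=0
seg 0: a=-1, c=M0/2=0, d=(M1−M0)/(6·2)=17/186, b=Δ0−h0·(2M0+M1)/6=-127/93
seg 1: a=-3, c=M1/2=17/31, d=(M2−M1)/(6·1)=67/93, b=Δ1−h1·(2M1+M2)/6=-25/93
seg 2: a=-2, c=M2/2=84/31, d=(M3−M2)/(6·2)=-913/744, b=Δ2−h2·(2M2+M3)/6=278/93
seg 3: a=5, c=M3/2=-577/124, d=(M4−M3)/(6·1)=577/372, b=Δ3−h3·(2M3+M4)/6=-167/186
t_q=9/4 → seg 1, τ=1/4; S=-3+-25/93·τ+17/31·τ²+67/93·τ³=-5995/1984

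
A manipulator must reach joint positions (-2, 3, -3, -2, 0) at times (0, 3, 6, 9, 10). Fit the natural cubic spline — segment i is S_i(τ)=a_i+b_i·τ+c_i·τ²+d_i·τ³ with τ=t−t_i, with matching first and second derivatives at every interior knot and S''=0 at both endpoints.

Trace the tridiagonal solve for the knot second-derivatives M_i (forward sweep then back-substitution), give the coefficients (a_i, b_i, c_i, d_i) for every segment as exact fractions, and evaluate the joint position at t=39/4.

  seg 0: a=-2 b=25/9 c=0 d=-10/81
  seg 1: a=3 b=-5/9 c=-10/9 d=17/81
  seg 2: a=-3 b=-14/9 c=7/9 d=-4/81
  seg 3: a=-2 b=16/9 c=1/3 d=-1/9
S(39/4) = -101/192

Δ: Δ0=5/3, Δ1=-2, Δ2=1/3, Δ3=2
row 1: diag=12, rhs=-22; c'=1/4, d'=-11/6
row 2: denom=12−3·1/4=45/4; d'=(14−3·-11/6)/(45/4)=26/15
row 3: denom=8−3·4/15=36/5; d'=(10−3·26/15)/(36/5)=2/3
back: M3=2/3
back: M2=26/15−4/15·2/3=14/9
back: M1=-11/6−1/4·14/9=-20/9
M: M0=0, M1=-20/9, M2=14/9, M3=2/3, M4=0
seg 0: a=-2, c=M0/2=0, d=(M1−M0)/(6·3)=-10/81, b=Δ0−h0·(2M0+M1)/6=25/9
seg 1: a=3, c=M1/2=-10/9, d=(M2−M1)/(6·3)=17/81, b=Δ1−h1·(2M1+M2)/6=-5/9
seg 2: a=-3, c=M2/2=7/9, d=(M3−M2)/(6·3)=-4/81, b=Δ2−h2·(2M2+M3)/6=-14/9
seg 3: a=-2, c=M3/2=1/3, d=(M4−M3)/(6·1)=-1/9, b=Δ3−h3·(2M3+M4)/6=16/9
t_q=39/4 → seg 3, τ=3/4; S=-2+16/9·τ+1/3·τ²+-1/9·τ³=-101/192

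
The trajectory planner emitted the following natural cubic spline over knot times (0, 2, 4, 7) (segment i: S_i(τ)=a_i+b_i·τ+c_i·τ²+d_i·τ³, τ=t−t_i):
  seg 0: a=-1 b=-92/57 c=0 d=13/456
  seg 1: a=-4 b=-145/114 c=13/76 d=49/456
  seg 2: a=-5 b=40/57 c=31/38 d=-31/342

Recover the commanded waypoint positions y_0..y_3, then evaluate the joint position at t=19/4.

y_0=-1 y_1=-4 y_2=-5 y_3=2
S(19/4) = -9857/2432

y_0 = S_0(0) = a_0 = -1
y_1 = S_1(0) = a_1 = -4
y_2 = S_2(0) = a_2 = -5
y_3 = S_2(3) = 2
t_q=19/4 is in segment 2 (τ=3/4); S_2(τ)=-9857/2432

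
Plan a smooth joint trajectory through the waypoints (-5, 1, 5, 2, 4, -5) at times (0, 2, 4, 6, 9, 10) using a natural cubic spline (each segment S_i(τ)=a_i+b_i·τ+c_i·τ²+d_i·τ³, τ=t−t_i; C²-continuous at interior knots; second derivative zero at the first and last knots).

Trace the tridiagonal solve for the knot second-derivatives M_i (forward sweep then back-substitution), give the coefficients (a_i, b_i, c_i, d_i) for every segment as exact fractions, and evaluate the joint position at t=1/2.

  seg 0: a=-5 b=17579/6006 c=0 d=439/24024
  seg 1: a=1 b=9448/3003 c=439/4004 d=-8201/24024
  seg 2: a=5 b=-439/858 c=-3881/2002 d=8675/12012
  seg 3: a=2 b=185/462 c=2397/1001 d=-1259/1638
  seg 4: a=4 b=-17972/3003 c=-9055/2002 d=9055/6006
S(1/2) = -226419/64064

Δ: Δ0=3, Δ1=2, Δ2=-3/2, Δ3=2/3, Δ4=-9
row 1: diag=8, rhs=-6; c'=1/4, d'=-3/4
row 2: denom=8−2·1/4=15/2; d'=(-21−2·-3/4)/(15/2)=-13/5
row 3: denom=10−2·4/15=142/15; d'=(13−2·-13/5)/(142/15)=273/142
row 4: denom=8−3·45/142=1001/142; d'=(-58−3·273/142)/(1001/142)=-9055/1001
back: M4=-9055/1001
back: M3=273/142−45/142·-9055/1001=4794/1001
back: M2=-13/5−4/15·4794/1001=-3881/1001
back: M1=-3/4−1/4·-3881/1001=439/2002
M: M0=0, M1=439/2002, M2=-3881/1001, M3=4794/1001, M4=-9055/1001, M5=0
seg 0: a=-5, c=M0/2=0, d=(M1−M0)/(6·2)=439/24024, b=Δ0−h0·(2M0+M1)/6=17579/6006
seg 1: a=1, c=M1/2=439/4004, d=(M2−M1)/(6·2)=-8201/24024, b=Δ1−h1·(2M1+M2)/6=9448/3003
seg 2: a=5, c=M2/2=-3881/2002, d=(M3−M2)/(6·2)=8675/12012, b=Δ2−h2·(2M2+M3)/6=-439/858
seg 3: a=2, c=M3/2=2397/1001, d=(M4−M3)/(6·3)=-1259/1638, b=Δ3−h3·(2M3+M4)/6=185/462
seg 4: a=4, c=M4/2=-9055/2002, d=(M5−M4)/(6·1)=9055/6006, b=Δ4−h4·(2M4+M5)/6=-17972/3003
t_q=1/2 → seg 0, τ=1/2; S=-5+17579/6006·τ+0·τ²+439/24024·τ³=-226419/64064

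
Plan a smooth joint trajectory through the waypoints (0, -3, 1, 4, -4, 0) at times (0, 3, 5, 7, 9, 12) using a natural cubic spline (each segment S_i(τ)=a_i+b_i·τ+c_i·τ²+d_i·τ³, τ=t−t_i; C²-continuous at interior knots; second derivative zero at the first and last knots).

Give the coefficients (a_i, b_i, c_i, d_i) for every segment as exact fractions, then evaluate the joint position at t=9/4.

  seg 0: a=0 b=-1241/672 c=0 d=569/6048
  seg 1: a=-3 b=233/336 c=569/672 d=-65/672
  seg 2: a=1 b=327/112 c=179/672 d=-41/84
  seg 3: a=4 b=-629/336 c=-1789/672 d=179/224
  seg 4: a=-4 b=-985/336 c=1433/672 d=-1433/6048
S(9/4) = -6315/2048

Δ: Δ0=-1, Δ1=2, Δ2=3/2, Δ3=-4, Δ4=4/3
row 1: diag=10, rhs=18; c'=1/5, d'=9/5
row 2: denom=8−2·1/5=38/5; d'=(-3−2·9/5)/(38/5)=-33/38
row 3: denom=8−2·5/19=142/19; d'=(-33−2·-33/38)/(142/19)=-297/71
row 4: denom=10−2·19/71=672/71; d'=(32−2·-297/71)/(672/71)=1433/336
back: M4=1433/336
back: M3=-297/71−19/71·1433/336=-1789/336
back: M2=-33/38−5/19·-1789/336=179/336
back: M1=9/5−1/5·179/336=569/336
M: M0=0, M1=569/336, M2=179/336, M3=-1789/336, M4=1433/336, M5=0
seg 0: a=0, c=M0/2=0, d=(M1−M0)/(6·3)=569/6048, b=Δ0−h0·(2M0+M1)/6=-1241/672
seg 1: a=-3, c=M1/2=569/672, d=(M2−M1)/(6·2)=-65/672, b=Δ1−h1·(2M1+M2)/6=233/336
seg 2: a=1, c=M2/2=179/672, d=(M3−M2)/(6·2)=-41/84, b=Δ2−h2·(2M2+M3)/6=327/112
seg 3: a=4, c=M3/2=-1789/672, d=(M4−M3)/(6·2)=179/224, b=Δ3−h3·(2M3+M4)/6=-629/336
seg 4: a=-4, c=M4/2=1433/672, d=(M5−M4)/(6·3)=-1433/6048, b=Δ4−h4·(2M4+M5)/6=-985/336
t_q=9/4 → seg 0, τ=9/4; S=0+-1241/672·τ+0·τ²+569/6048·τ³=-6315/2048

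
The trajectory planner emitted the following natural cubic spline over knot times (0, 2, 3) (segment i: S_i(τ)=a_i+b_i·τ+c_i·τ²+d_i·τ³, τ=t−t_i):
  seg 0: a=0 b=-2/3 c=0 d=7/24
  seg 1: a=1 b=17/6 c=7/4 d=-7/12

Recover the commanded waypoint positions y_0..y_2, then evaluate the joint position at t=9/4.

y_0 = S_0(0) = a_0 = 0
y_1 = S_1(0) = a_1 = 1
y_2 = S_1(1) = 5
t_q=9/4 is in segment 1 (τ=1/4); S_1(τ)=463/256

y_0=0 y_1=1 y_2=5
S(9/4) = 463/256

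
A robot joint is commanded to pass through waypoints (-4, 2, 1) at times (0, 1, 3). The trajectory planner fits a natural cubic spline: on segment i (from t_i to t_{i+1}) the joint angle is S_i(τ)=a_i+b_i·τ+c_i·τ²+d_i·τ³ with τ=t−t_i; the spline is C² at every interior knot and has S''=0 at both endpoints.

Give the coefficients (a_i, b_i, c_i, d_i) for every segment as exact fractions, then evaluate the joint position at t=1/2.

  seg 0: a=-4 b=85/12 c=0 d=-13/12
  seg 1: a=2 b=23/6 c=-13/4 d=13/24
S(1/2) = -19/32

Δ: Δ0=6, Δ1=-1/2
row 1: diag=6, rhs=-39; c'=1/3, d'=-13/2
back: M1=-13/2
M: M0=0, M1=-13/2, M2=0
seg 0: a=-4, c=M0/2=0, d=(M1−M0)/(6·1)=-13/12, b=Δ0−h0·(2M0+M1)/6=85/12
seg 1: a=2, c=M1/2=-13/4, d=(M2−M1)/(6·2)=13/24, b=Δ1−h1·(2M1+M2)/6=23/6
t_q=1/2 → seg 0, τ=1/2; S=-4+85/12·τ+0·τ²+-13/12·τ³=-19/32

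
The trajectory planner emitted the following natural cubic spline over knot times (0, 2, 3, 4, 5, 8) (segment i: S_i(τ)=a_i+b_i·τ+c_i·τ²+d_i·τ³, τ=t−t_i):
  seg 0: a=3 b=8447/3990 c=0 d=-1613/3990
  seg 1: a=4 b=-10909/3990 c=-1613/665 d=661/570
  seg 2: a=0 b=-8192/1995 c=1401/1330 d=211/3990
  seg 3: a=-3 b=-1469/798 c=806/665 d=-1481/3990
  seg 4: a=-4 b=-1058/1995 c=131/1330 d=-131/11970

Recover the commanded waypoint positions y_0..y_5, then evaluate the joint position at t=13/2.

y_0 = S_0(0) = a_0 = 3
y_1 = S_1(0) = a_1 = 4
y_2 = S_2(0) = a_2 = 0
y_3 = S_3(0) = a_3 = -3
y_4 = S_4(0) = a_4 = -4
y_5 = S_4(3) = -5
t_q=13/2 is in segment 4 (τ=3/2); S_4(τ)=-49059/10640

y_0=3 y_1=4 y_2=0 y_3=-3 y_4=-4 y_5=-5
S(13/2) = -49059/10640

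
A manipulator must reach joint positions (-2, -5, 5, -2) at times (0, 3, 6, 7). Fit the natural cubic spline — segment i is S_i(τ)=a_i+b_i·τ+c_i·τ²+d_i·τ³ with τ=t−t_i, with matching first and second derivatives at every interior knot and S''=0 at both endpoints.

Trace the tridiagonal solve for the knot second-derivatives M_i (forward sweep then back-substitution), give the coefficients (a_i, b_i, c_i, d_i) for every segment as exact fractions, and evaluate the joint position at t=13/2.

Δ: Δ0=-1, Δ1=10/3, Δ2=-7
row 1: diag=12, rhs=26; c'=1/4, d'=13/6
row 2: denom=8−3·1/4=29/4; d'=(-62−3·13/6)/(29/4)=-274/29
back: M2=-274/29
back: M1=13/6−1/4·-274/29=394/87
M: M0=0, M1=394/87, M2=-274/29, M3=0
seg 0: a=-2, c=M0/2=0, d=(M1−M0)/(6·3)=197/783, b=Δ0−h0·(2M0+M1)/6=-284/87
seg 1: a=-5, c=M1/2=197/87, d=(M2−M1)/(6·3)=-608/783, b=Δ1−h1·(2M1+M2)/6=307/87
seg 2: a=5, c=M2/2=-137/29, d=(M3−M2)/(6·1)=137/87, b=Δ2−h2·(2M2+M3)/6=-335/87
t_q=13/2 → seg 2, τ=1/2; S=5+-335/87·τ+-137/29·τ²+137/87·τ³=485/232

  seg 0: a=-2 b=-284/87 c=0 d=197/783
  seg 1: a=-5 b=307/87 c=197/87 d=-608/783
  seg 2: a=5 b=-335/87 c=-137/29 d=137/87
S(13/2) = 485/232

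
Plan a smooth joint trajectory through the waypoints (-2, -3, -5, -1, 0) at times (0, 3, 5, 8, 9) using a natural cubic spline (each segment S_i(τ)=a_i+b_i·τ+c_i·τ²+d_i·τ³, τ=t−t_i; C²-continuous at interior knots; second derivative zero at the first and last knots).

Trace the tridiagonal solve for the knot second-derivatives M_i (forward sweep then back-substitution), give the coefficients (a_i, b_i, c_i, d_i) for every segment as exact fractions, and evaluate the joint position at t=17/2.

  seg 0: a=-2 b=17/339 c=0 d=-130/3051
  seg 1: a=-3 b=-373/339 c=-130/339 d=49/226
  seg 2: a=-5 b=-11/339 c=311/339 d=-470/3051
  seg 3: a=-1 b=445/339 c=-53/113 d=53/339
S(17/2) = -399/904

Δ: Δ0=-1/3, Δ1=-1, Δ2=4/3, Δ3=1
row 1: diag=10, rhs=-4; c'=1/5, d'=-2/5
row 2: denom=10−2·1/5=48/5; d'=(14−2·-2/5)/(48/5)=37/24
row 3: denom=8−3·5/16=113/16; d'=(-2−3·37/24)/(113/16)=-106/113
back: M3=-106/113
back: M2=37/24−5/16·-106/113=622/339
back: M1=-2/5−1/5·622/339=-260/339
M: M0=0, M1=-260/339, M2=622/339, M3=-106/113, M4=0
seg 0: a=-2, c=M0/2=0, d=(M1−M0)/(6·3)=-130/3051, b=Δ0−h0·(2M0+M1)/6=17/339
seg 1: a=-3, c=M1/2=-130/339, d=(M2−M1)/(6·2)=49/226, b=Δ1−h1·(2M1+M2)/6=-373/339
seg 2: a=-5, c=M2/2=311/339, d=(M3−M2)/(6·3)=-470/3051, b=Δ2−h2·(2M2+M3)/6=-11/339
seg 3: a=-1, c=M3/2=-53/113, d=(M4−M3)/(6·1)=53/339, b=Δ3−h3·(2M3+M4)/6=445/339
t_q=17/2 → seg 3, τ=1/2; S=-1+445/339·τ+-53/113·τ²+53/339·τ³=-399/904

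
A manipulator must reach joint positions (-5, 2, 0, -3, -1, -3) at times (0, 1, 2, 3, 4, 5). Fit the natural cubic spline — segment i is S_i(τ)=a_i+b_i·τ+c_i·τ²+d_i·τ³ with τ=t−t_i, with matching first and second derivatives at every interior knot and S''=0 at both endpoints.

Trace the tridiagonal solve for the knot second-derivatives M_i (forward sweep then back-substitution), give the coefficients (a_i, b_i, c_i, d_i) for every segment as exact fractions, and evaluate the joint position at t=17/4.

  seg 0: a=-5 b=1928/209 c=0 d=-465/209
  seg 1: a=2 b=533/209 c=-1395/209 d=444/209
  seg 2: a=0 b=-925/209 c=-63/209 d=19/11
  seg 3: a=-3 b=32/209 c=1020/209 d=-634/209
  seg 4: a=-1 b=170/209 c=-882/209 d=294/209
S(17/4) = -6945/6688

Δ: Δ0=7, Δ1=-2, Δ2=-3, Δ3=2, Δ4=-2
row 1: diag=4, rhs=-54; c'=1/4, d'=-27/2
row 2: denom=4−1·1/4=15/4; d'=(-6−1·-27/2)/(15/4)=2
row 3: denom=4−1·4/15=56/15; d'=(30−1·2)/(56/15)=15/2
row 4: denom=4−1·15/56=209/56; d'=(-24−1·15/2)/(209/56)=-1764/209
back: M4=-1764/209
back: M3=15/2−15/56·-1764/209=2040/209
back: M2=2−4/15·2040/209=-126/209
back: M1=-27/2−1/4·-126/209=-2790/209
M: M0=0, M1=-2790/209, M2=-126/209, M3=2040/209, M4=-1764/209, M5=0
seg 0: a=-5, c=M0/2=0, d=(M1−M0)/(6·1)=-465/209, b=Δ0−h0·(2M0+M1)/6=1928/209
seg 1: a=2, c=M1/2=-1395/209, d=(M2−M1)/(6·1)=444/209, b=Δ1−h1·(2M1+M2)/6=533/209
seg 2: a=0, c=M2/2=-63/209, d=(M3−M2)/(6·1)=19/11, b=Δ2−h2·(2M2+M3)/6=-925/209
seg 3: a=-3, c=M3/2=1020/209, d=(M4−M3)/(6·1)=-634/209, b=Δ3−h3·(2M3+M4)/6=32/209
seg 4: a=-1, c=M4/2=-882/209, d=(M5−M4)/(6·1)=294/209, b=Δ4−h4·(2M4+M5)/6=170/209
t_q=17/4 → seg 4, τ=1/4; S=-1+170/209·τ+-882/209·τ²+294/209·τ³=-6945/6688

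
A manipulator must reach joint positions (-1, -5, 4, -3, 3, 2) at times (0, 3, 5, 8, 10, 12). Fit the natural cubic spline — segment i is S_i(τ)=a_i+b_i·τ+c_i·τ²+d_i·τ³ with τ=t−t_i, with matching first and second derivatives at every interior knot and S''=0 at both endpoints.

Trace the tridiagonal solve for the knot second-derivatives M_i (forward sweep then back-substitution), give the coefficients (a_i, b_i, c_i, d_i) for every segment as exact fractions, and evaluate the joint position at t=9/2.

  seg 0: a=-1 b=-12409/3288 c=0 d=2675/9864
  seg 1: a=-5 b=5833/1644 c=2675/1096 d=-1615/1644
  seg 2: a=4 b=2503/1644 c=-3785/1096 d=7129/9864
  seg 3: a=-3 b=1037/3288 c=418/137 d=-11237/13152
  seg 4: a=3 b=3727/1644 c=-4549/2192 d=4549/13152
S(9/2) = 1369/548

Δ: Δ0=-4/3, Δ1=9/2, Δ2=-7/3, Δ3=3, Δ4=-1/2
row 1: diag=10, rhs=35; c'=1/5, d'=7/2
row 2: denom=10−2·1/5=48/5; d'=(-41−2·7/2)/(48/5)=-5
row 3: denom=10−3·5/16=145/16; d'=(32−3·-5)/(145/16)=752/145
row 4: denom=8−2·32/145=1096/145; d'=(-21−2·752/145)/(1096/145)=-4549/1096
back: M4=-4549/1096
back: M3=752/145−32/145·-4549/1096=836/137
back: M2=-5−5/16·836/137=-3785/548
back: M1=7/2−1/5·-3785/548=2675/548
M: M0=0, M1=2675/548, M2=-3785/548, M3=836/137, M4=-4549/1096, M5=0
seg 0: a=-1, c=M0/2=0, d=(M1−M0)/(6·3)=2675/9864, b=Δ0−h0·(2M0+M1)/6=-12409/3288
seg 1: a=-5, c=M1/2=2675/1096, d=(M2−M1)/(6·2)=-1615/1644, b=Δ1−h1·(2M1+M2)/6=5833/1644
seg 2: a=4, c=M2/2=-3785/1096, d=(M3−M2)/(6·3)=7129/9864, b=Δ2−h2·(2M2+M3)/6=2503/1644
seg 3: a=-3, c=M3/2=418/137, d=(M4−M3)/(6·2)=-11237/13152, b=Δ3−h3·(2M3+M4)/6=1037/3288
seg 4: a=3, c=M4/2=-4549/2192, d=(M5−M4)/(6·2)=4549/13152, b=Δ4−h4·(2M4+M5)/6=3727/1644
t_q=9/2 → seg 1, τ=3/2; S=-5+5833/1644·τ+2675/1096·τ²+-1615/1644·τ³=1369/548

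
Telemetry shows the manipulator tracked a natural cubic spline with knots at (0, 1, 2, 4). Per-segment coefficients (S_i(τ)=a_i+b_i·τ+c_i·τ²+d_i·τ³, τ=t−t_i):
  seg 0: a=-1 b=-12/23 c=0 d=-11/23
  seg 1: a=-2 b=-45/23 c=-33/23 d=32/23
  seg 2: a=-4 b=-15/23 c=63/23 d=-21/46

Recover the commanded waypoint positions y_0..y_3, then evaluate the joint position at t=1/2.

y_0=-1 y_1=-2 y_2=-4 y_3=2
S(1/2) = -243/184

y_0 = S_0(0) = a_0 = -1
y_1 = S_1(0) = a_1 = -2
y_2 = S_2(0) = a_2 = -4
y_3 = S_2(2) = 2
t_q=1/2 is in segment 0 (τ=1/2); S_0(τ)=-243/184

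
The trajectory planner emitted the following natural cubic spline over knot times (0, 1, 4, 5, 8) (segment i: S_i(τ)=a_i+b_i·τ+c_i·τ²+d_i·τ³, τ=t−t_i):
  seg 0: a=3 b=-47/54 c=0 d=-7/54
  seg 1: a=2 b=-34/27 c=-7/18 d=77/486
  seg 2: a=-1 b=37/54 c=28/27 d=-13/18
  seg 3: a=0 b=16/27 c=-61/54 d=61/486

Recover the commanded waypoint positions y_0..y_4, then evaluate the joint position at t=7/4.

y_0 = S_0(0) = a_0 = 3
y_1 = S_1(0) = a_1 = 2
y_2 = S_2(0) = a_2 = -1
y_3 = S_3(0) = a_3 = 0
y_4 = S_3(3) = -5
t_q=7/4 is in segment 1 (τ=3/4); S_1(τ)=347/384

y_0=3 y_1=2 y_2=-1 y_3=0 y_4=-5
S(7/4) = 347/384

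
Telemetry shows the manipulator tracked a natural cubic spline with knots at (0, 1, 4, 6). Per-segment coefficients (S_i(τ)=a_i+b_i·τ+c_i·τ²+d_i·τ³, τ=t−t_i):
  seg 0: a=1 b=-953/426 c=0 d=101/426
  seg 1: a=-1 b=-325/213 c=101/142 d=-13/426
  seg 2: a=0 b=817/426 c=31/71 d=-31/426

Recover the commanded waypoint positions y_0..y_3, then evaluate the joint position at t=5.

y_0 = S_0(0) = a_0 = 1
y_1 = S_1(0) = a_1 = -1
y_2 = S_2(0) = a_2 = 0
y_3 = S_2(2) = 5
t_q=5 is in segment 2 (τ=1); S_2(τ)=162/71

y_0=1 y_1=-1 y_2=0 y_3=5
S(5) = 162/71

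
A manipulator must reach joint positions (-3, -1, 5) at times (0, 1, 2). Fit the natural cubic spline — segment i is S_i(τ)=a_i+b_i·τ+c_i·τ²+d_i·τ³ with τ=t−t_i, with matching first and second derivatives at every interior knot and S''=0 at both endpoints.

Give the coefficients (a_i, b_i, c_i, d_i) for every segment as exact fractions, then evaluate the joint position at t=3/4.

  seg 0: a=-3 b=1 c=0 d=1
  seg 1: a=-1 b=4 c=3 d=-1
S(3/4) = -117/64

Δ: Δ0=2, Δ1=6
row 1: diag=4, rhs=24; c'=1/4, d'=6
back: M1=6
M: M0=0, M1=6, M2=0
seg 0: a=-3, c=M0/2=0, d=(M1−M0)/(6·1)=1, b=Δ0−h0·(2M0+M1)/6=1
seg 1: a=-1, c=M1/2=3, d=(M2−M1)/(6·1)=-1, b=Δ1−h1·(2M1+M2)/6=4
t_q=3/4 → seg 0, τ=3/4; S=-3+1·τ+0·τ²+1·τ³=-117/64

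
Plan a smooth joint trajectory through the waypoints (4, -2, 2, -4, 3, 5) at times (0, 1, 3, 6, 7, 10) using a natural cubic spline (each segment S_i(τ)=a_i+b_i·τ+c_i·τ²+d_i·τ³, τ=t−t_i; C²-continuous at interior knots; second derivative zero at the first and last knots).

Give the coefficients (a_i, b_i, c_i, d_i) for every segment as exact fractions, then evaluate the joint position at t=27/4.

  seg 0: a=4 b=-12007/1548 c=0 d=2719/1548
  seg 1: a=-2 b=-1925/774 c=2719/516 d=-1171/774
  seg 2: a=2 b=337/774 c=-655/172 d=13915/13932
  seg 3: a=-4 b=7049/1548 c=2005/387 d=-1411/516
  seg 4: a=3 b=5195/774 c=-4679/1548 d=4679/13932
S(27/4) = 38831/33024

Δ: Δ0=-6, Δ1=2, Δ2=-2, Δ3=7, Δ4=2/3
row 1: diag=6, rhs=48; c'=1/3, d'=8
row 2: denom=10−2·1/3=28/3; d'=(-24−2·8)/(28/3)=-30/7
row 3: denom=8−3·9/28=197/28; d'=(54−3·-30/7)/(197/28)=1872/197
row 4: denom=8−1·28/197=1548/197; d'=(-38−1·1872/197)/(1548/197)=-4679/774
back: M4=-4679/774
back: M3=1872/197−28/197·-4679/774=4010/387
back: M2=-30/7−9/28·4010/387=-655/86
back: M1=8−1/3·-655/86=2719/258
M: M0=0, M1=2719/258, M2=-655/86, M3=4010/387, M4=-4679/774, M5=0
seg 0: a=4, c=M0/2=0, d=(M1−M0)/(6·1)=2719/1548, b=Δ0−h0·(2M0+M1)/6=-12007/1548
seg 1: a=-2, c=M1/2=2719/516, d=(M2−M1)/(6·2)=-1171/774, b=Δ1−h1·(2M1+M2)/6=-1925/774
seg 2: a=2, c=M2/2=-655/172, d=(M3−M2)/(6·3)=13915/13932, b=Δ2−h2·(2M2+M3)/6=337/774
seg 3: a=-4, c=M3/2=2005/387, d=(M4−M3)/(6·1)=-1411/516, b=Δ3−h3·(2M3+M4)/6=7049/1548
seg 4: a=3, c=M4/2=-4679/1548, d=(M5−M4)/(6·3)=4679/13932, b=Δ4−h4·(2M4+M5)/6=5195/774
t_q=27/4 → seg 3, τ=3/4; S=-4+7049/1548·τ+2005/387·τ²+-1411/516·τ³=38831/33024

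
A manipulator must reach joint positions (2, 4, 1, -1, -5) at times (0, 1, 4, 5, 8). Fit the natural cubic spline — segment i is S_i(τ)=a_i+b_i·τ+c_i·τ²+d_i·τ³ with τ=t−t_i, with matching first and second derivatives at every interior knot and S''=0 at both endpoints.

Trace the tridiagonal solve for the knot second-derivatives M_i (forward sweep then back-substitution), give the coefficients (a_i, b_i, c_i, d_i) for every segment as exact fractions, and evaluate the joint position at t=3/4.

Δ: Δ0=2, Δ1=-1, Δ2=-2, Δ3=-4/3
row 1: diag=8, rhs=-18; c'=3/8, d'=-9/4
row 2: denom=8−3·3/8=55/8; d'=(-6−3·-9/4)/(55/8)=6/55
row 3: denom=8−1·8/55=432/55; d'=(4−1·6/55)/(432/55)=107/216
back: M3=107/216
back: M2=6/55−8/55·107/216=1/27
back: M1=-9/4−3/8·1/27=-163/72
M: M0=0, M1=-163/72, M2=1/27, M3=107/216, M4=0
seg 0: a=2, c=M0/2=0, d=(M1−M0)/(6·1)=-163/432, b=Δ0−h0·(2M0+M1)/6=1027/432
seg 1: a=4, c=M1/2=-163/144, d=(M2−M1)/(6·3)=497/3888, b=Δ1−h1·(2M1+M2)/6=269/216
seg 2: a=1, c=M2/2=1/54, d=(M3−M2)/(6·1)=11/144, b=Δ2−h2·(2M2+M3)/6=-905/432
seg 3: a=-1, c=M3/2=107/432, d=(M4−M3)/(6·3)=-107/3888, b=Δ3−h3·(2M3+M4)/6=-395/216
t_q=3/4 → seg 0, τ=3/4; S=2+1027/432·τ+0·τ²+-163/432·τ³=33397/9216

  seg 0: a=2 b=1027/432 c=0 d=-163/432
  seg 1: a=4 b=269/216 c=-163/144 d=497/3888
  seg 2: a=1 b=-905/432 c=1/54 d=11/144
  seg 3: a=-1 b=-395/216 c=107/432 d=-107/3888
S(3/4) = 33397/9216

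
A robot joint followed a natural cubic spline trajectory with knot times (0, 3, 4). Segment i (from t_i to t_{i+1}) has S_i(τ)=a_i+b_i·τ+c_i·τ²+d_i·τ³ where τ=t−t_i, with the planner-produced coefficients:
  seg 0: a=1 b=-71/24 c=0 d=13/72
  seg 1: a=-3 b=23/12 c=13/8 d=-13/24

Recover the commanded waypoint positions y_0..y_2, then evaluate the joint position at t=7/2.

y_0=1 y_1=-3 y_2=0
S(7/2) = -109/64

y_0 = S_0(0) = a_0 = 1
y_1 = S_1(0) = a_1 = -3
y_2 = S_1(1) = 0
t_q=7/2 is in segment 1 (τ=1/2); S_1(τ)=-109/64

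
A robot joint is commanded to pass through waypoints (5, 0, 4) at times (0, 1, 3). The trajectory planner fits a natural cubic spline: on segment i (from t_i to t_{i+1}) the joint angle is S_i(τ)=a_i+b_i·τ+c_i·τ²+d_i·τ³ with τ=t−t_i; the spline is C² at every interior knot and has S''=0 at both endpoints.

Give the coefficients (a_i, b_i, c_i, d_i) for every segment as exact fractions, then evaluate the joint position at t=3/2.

  seg 0: a=5 b=-37/6 c=0 d=7/6
  seg 1: a=0 b=-8/3 c=7/2 d=-7/12
S(3/2) = -17/32

Δ: Δ0=-5, Δ1=2
row 1: diag=6, rhs=42; c'=1/3, d'=7
back: M1=7
M: M0=0, M1=7, M2=0
seg 0: a=5, c=M0/2=0, d=(M1−M0)/(6·1)=7/6, b=Δ0−h0·(2M0+M1)/6=-37/6
seg 1: a=0, c=M1/2=7/2, d=(M2−M1)/(6·2)=-7/12, b=Δ1−h1·(2M1+M2)/6=-8/3
t_q=3/2 → seg 1, τ=1/2; S=0+-8/3·τ+7/2·τ²+-7/12·τ³=-17/32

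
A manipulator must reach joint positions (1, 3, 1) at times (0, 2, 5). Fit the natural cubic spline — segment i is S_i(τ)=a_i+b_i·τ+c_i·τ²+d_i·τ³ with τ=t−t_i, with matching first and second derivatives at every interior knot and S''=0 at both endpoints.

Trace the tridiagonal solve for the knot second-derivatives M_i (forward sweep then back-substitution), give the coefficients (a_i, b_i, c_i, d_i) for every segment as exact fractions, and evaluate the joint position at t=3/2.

  seg 0: a=1 b=4/3 c=0 d=-1/12
  seg 1: a=3 b=1/3 c=-1/2 d=1/18
S(3/2) = 87/32

Δ: Δ0=1, Δ1=-2/3
row 1: diag=10, rhs=-10; c'=3/10, d'=-1
back: M1=-1
M: M0=0, M1=-1, M2=0
seg 0: a=1, c=M0/2=0, d=(M1−M0)/(6·2)=-1/12, b=Δ0−h0·(2M0+M1)/6=4/3
seg 1: a=3, c=M1/2=-1/2, d=(M2−M1)/(6·3)=1/18, b=Δ1−h1·(2M1+M2)/6=1/3
t_q=3/2 → seg 0, τ=3/2; S=1+4/3·τ+0·τ²+-1/12·τ³=87/32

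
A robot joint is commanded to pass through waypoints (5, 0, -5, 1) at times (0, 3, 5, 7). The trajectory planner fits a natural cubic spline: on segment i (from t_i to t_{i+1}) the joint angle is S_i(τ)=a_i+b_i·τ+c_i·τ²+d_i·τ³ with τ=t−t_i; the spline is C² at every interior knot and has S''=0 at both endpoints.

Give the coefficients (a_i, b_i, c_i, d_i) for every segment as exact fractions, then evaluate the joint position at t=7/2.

  seg 0: a=5 b=-221/228 c=0 d=-53/684
  seg 1: a=0 b=-349/114 c=-53/76 d=223/456
  seg 2: a=-5 b=1/57 c=85/38 d=-85/228
S(7/2) = -1999/1216

Δ: Δ0=-5/3, Δ1=-5/2, Δ2=3
row 1: diag=10, rhs=-5; c'=1/5, d'=-1/2
row 2: denom=8−2·1/5=38/5; d'=(33−2·-1/2)/(38/5)=85/19
back: M2=85/19
back: M1=-1/2−1/5·85/19=-53/38
M: M0=0, M1=-53/38, M2=85/19, M3=0
seg 0: a=5, c=M0/2=0, d=(M1−M0)/(6·3)=-53/684, b=Δ0−h0·(2M0+M1)/6=-221/228
seg 1: a=0, c=M1/2=-53/76, d=(M2−M1)/(6·2)=223/456, b=Δ1−h1·(2M1+M2)/6=-349/114
seg 2: a=-5, c=M2/2=85/38, d=(M3−M2)/(6·2)=-85/228, b=Δ2−h2·(2M2+M3)/6=1/57
t_q=7/2 → seg 1, τ=1/2; S=0+-349/114·τ+-53/76·τ²+223/456·τ³=-1999/1216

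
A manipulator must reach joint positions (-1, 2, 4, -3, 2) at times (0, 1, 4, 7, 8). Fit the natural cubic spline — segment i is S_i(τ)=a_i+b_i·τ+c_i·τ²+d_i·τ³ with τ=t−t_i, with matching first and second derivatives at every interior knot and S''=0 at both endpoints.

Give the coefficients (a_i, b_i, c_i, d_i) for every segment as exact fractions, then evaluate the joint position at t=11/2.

  seg 0: a=-1 b=149/48 c=0 d=-5/48
  seg 1: a=2 b=67/24 c=-5/16 d=-19/144
  seg 2: a=4 b=-127/48 c=-3/2 d=77/144
  seg 3: a=-3 b=67/24 c=53/16 d=-53/48
S(11/2) = -197/128

Δ: Δ0=3, Δ1=2/3, Δ2=-7/3, Δ3=5
row 1: diag=8, rhs=-14; c'=3/8, d'=-7/4
row 2: denom=12−3·3/8=87/8; d'=(-18−3·-7/4)/(87/8)=-34/29
row 3: denom=8−3·8/29=208/29; d'=(44−3·-34/29)/(208/29)=53/8
back: M3=53/8
back: M2=-34/29−8/29·53/8=-3
back: M1=-7/4−3/8·-3=-5/8
M: M0=0, M1=-5/8, M2=-3, M3=53/8, M4=0
seg 0: a=-1, c=M0/2=0, d=(M1−M0)/(6·1)=-5/48, b=Δ0−h0·(2M0+M1)/6=149/48
seg 1: a=2, c=M1/2=-5/16, d=(M2−M1)/(6·3)=-19/144, b=Δ1−h1·(2M1+M2)/6=67/24
seg 2: a=4, c=M2/2=-3/2, d=(M3−M2)/(6·3)=77/144, b=Δ2−h2·(2M2+M3)/6=-127/48
seg 3: a=-3, c=M3/2=53/16, d=(M4−M3)/(6·1)=-53/48, b=Δ3−h3·(2M3+M4)/6=67/24
t_q=11/2 → seg 2, τ=3/2; S=4+-127/48·τ+-3/2·τ²+77/144·τ³=-197/128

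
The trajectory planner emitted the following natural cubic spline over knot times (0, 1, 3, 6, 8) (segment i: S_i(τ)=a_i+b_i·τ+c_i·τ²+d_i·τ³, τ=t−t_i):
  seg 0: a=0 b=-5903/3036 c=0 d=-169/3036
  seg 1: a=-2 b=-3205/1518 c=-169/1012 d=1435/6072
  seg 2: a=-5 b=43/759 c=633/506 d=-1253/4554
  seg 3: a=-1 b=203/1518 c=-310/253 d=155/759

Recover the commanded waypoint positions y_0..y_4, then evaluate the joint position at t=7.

y_0=0 y_1=-2 y_2=-5 y_3=-1 y_4=-4
S(7) = -955/506

y_0 = S_0(0) = a_0 = 0
y_1 = S_1(0) = a_1 = -2
y_2 = S_2(0) = a_2 = -5
y_3 = S_3(0) = a_3 = -1
y_4 = S_3(2) = -4
t_q=7 is in segment 3 (τ=1); S_3(τ)=-955/506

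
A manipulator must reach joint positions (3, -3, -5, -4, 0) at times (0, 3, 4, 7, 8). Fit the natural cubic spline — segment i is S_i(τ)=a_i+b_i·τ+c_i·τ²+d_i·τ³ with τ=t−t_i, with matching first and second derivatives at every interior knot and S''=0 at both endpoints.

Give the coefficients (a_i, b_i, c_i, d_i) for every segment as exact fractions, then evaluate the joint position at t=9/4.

Δ: Δ0=-2, Δ1=-2, Δ2=1/3, Δ3=4
row 1: diag=8, rhs=0; c'=1/8, d'=0
row 2: denom=8−1·1/8=63/8; d'=(14−1·0)/(63/8)=16/9
row 3: denom=8−3·8/21=48/7; d'=(22−3·16/9)/(48/7)=175/72
back: M3=175/72
back: M2=16/9−8/21·175/72=23/27
back: M1=0−1/8·23/27=-23/216
M: M0=0, M1=-23/216, M2=23/27, M3=175/72, M4=0
seg 0: a=3, c=M0/2=0, d=(M1−M0)/(6·3)=-23/3888, b=Δ0−h0·(2M0+M1)/6=-841/432
seg 1: a=-3, c=M1/2=-23/432, d=(M2−M1)/(6·1)=23/144, b=Δ1−h1·(2M1+M2)/6=-455/216
seg 2: a=-5, c=M2/2=23/54, d=(M3−M2)/(6·3)=341/3888, b=Δ2−h2·(2M2+M3)/6=-749/432
seg 3: a=-4, c=M3/2=175/144, d=(M4−M3)/(6·1)=-175/432, b=Δ3−h3·(2M3+M4)/6=689/216
t_q=9/4 → seg 0, τ=9/4; S=3+-841/432·τ+0·τ²+-23/3888·τ³=-4447/3072

  seg 0: a=3 b=-841/432 c=0 d=-23/3888
  seg 1: a=-3 b=-455/216 c=-23/432 d=23/144
  seg 2: a=-5 b=-749/432 c=23/54 d=341/3888
  seg 3: a=-4 b=689/216 c=175/144 d=-175/432
S(9/4) = -4447/3072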